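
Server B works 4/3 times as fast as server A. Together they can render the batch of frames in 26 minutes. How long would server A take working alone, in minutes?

Let server A's rate be r; then server B's rate is (4/3)r, so together (4/3 + 1)r = (7/3)r = 1/26.
Thus r = 3/182 per minute.
Server A alone: 182/3 minutes; server B alone: 91/2 minutes.

182/3 minutes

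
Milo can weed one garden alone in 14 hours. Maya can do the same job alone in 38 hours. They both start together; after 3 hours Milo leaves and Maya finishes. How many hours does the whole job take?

In the first 3 hours the combined rate is 13/133, so 39/133 of the job is done, leaving 94/133.
After Milo leaves the rate is 1/38 per hour; the remaining 94/133 takes 188/7 hours.
Total = 3 + 188/7 = 209/7 hours.

209/7 hours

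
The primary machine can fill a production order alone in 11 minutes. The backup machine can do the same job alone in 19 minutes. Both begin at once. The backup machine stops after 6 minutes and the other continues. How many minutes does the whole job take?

In the first 6 minutes the combined rate is 30/209, so 180/209 of the job is done, leaving 29/209.
After the backup machine leaves the rate is 1/11 per minute; the remaining 29/209 takes 29/19 minutes.
Total = 6 + 29/19 = 143/19 minutes.

143/19 minutes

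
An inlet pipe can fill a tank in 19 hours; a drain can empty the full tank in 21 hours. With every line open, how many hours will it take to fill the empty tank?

Net rate = 1/19 − 1/21 = (21 − 19)/399 = 2/399 per hour.
Filling time = 1 ÷ (2/399) = 399/2 hours.

399/2 hours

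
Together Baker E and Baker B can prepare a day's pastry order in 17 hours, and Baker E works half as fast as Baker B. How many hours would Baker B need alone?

51/2 hours

Let Baker B's rate be r; then Baker E's rate is (1/2)r, so together (1/2 + 1)r = (3/2)r = 1/17.
Thus r = 2/51 per hour.
Baker B alone: 51/2 hours; Baker E alone: 51 hours.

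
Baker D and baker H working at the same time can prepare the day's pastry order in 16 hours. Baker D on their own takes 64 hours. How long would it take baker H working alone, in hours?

64/3 hours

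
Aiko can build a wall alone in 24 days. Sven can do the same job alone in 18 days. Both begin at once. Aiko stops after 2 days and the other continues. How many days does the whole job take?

In the first 2 days the combined rate is 7/72, so 7/36 of the job is done, leaving 29/36.
After Aiko leaves the rate is 1/18 per day; the remaining 29/36 takes 29/2 days.
Total = 2 + 29/2 = 33/2 days.

33/2 days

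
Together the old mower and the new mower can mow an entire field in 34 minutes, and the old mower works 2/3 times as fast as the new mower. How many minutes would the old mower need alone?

Let the new mower's rate be r; then the old mower's rate is (2/3)r, so together (2/3 + 1)r = (5/3)r = 1/34.
Thus r = 3/170 per minute.
The new mower alone: 170/3 minutes; the old mower alone: 85 minutes.

85 minutes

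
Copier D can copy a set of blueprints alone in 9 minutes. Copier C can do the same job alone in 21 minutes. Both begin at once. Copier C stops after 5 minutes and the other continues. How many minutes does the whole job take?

48/7 minutes

In the first 5 minutes the combined rate is 10/63, so 50/63 of the job is done, leaving 13/63.
After Copier C leaves the rate is 1/9 per minute; the remaining 13/63 takes 13/7 minutes.
Total = 5 + 13/7 = 48/7 minutes.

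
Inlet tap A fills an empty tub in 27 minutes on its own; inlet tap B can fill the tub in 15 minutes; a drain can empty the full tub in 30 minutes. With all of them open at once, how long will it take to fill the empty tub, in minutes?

270/19 minutes

Net rate = 1/27 + 1/15 − 1/30 = (10 + 18 − 9)/270 = 19/270 per minute.
Filling time = 1 ÷ (19/270) = 270/19 minutes.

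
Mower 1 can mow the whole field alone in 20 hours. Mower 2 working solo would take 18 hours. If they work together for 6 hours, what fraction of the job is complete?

19/30

Combined rate: 1/20 + 1/18 = (9 + 10)/180 = 19/180 per hour.
In 6 hours they complete 6·19/180 = 19/30 of the job.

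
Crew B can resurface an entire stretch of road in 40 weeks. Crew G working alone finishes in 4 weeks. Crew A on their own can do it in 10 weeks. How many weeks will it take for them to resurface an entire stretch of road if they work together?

8/3 weeks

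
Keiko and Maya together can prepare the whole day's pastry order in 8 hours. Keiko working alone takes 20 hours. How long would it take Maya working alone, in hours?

Combined rate is 1/8 per hour.
Known contribution: 1/20 per hour.
So Maya's rate is 1/8 − 1/20 = 3/40, meaning 40/3 hours alone.

40/3 hours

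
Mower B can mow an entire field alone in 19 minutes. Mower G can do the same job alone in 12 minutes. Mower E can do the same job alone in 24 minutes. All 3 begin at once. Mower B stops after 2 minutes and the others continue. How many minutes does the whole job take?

136/19 minutes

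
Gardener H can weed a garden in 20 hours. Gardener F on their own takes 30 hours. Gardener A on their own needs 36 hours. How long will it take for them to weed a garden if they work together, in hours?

9 hours

Combined rate: 1/20 + 1/30 + 1/36 = (9 + 6 + 5)/180 = 20/180 = 1/9 per hour.
Time = 1 ÷ (1/9) = 9 hours.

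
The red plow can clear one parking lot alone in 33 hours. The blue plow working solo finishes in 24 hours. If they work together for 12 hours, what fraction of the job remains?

Combined rate: 1/33 + 1/24 = (8 + 11)/264 = 19/264 per hour.
In 12 hours they complete 12·19/264 = 19/22 of the job.
So 3/22 remains.

3/22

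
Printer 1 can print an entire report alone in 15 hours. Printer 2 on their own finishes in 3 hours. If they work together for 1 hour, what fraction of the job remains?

Combined rate: 1/15 + 1/3 = (1 + 5)/15 = 6/15 = 2/5 per hour.
In 1 hour they complete 1·2/5 = 2/5 of the job.
So 3/5 remains.

3/5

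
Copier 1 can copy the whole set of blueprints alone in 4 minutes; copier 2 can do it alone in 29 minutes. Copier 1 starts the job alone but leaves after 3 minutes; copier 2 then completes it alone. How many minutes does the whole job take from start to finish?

In 3 minutes copier 1 does 3/4 of the job, leaving 1/4.
Copier 2 works at 1/29 per minute, so finishing takes 1/4 ÷ 1/29 = 29/4 minutes.
Total time = 3 + 29/4 = 41/4 minutes.

41/4 minutes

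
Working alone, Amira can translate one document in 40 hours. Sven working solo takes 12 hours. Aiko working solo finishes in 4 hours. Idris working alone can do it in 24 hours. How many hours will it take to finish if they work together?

5/2 hours

Combined rate: 1/40 + 1/12 + 1/4 + 1/24 = (3 + 10 + 30 + 5)/120 = 48/120 = 2/5 per hour.
Time = 1 ÷ (2/5) = 5/2 hours.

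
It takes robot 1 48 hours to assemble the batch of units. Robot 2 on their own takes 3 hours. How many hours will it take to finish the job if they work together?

With two workers the combined time is the product over the sum: 48·3/(48+3) = 144/51 = 48/17 hours.

48/17 hours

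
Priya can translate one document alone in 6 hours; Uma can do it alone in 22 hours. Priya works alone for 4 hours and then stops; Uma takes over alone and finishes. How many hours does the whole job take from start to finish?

34/3 hours

In 4 hours Priya does 4/6 = 2/3 of the job, leaving 1/3.
Uma works at 1/22 per hour, so finishing takes 1/3 ÷ 1/22 = 22/3 hours.
Total time = 4 + 22/3 = 34/3 hours.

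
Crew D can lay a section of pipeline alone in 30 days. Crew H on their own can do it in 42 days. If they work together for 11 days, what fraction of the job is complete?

Combined rate: 1/30 + 1/42 = (7 + 5)/210 = 12/210 = 2/35 per day.
In 11 days they complete 11·2/35 = 22/35 of the job.

22/35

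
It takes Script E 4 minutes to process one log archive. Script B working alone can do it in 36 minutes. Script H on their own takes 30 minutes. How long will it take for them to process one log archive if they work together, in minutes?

Combined rate: 1/4 + 1/36 + 1/30 = (45 + 5 + 6)/180 = 56/180 = 14/45 per minute.
Time = 1 ÷ (14/45) = 45/14 minutes.

45/14 minutes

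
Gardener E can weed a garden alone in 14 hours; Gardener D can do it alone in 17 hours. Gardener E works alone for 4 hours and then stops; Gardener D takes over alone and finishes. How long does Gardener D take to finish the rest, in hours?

85/7 hours

In 4 hours Gardener E does 4/14 = 2/7 of the job, leaving 5/7.
Gardener D works at 1/17 per hour, so finishing takes 5/7 ÷ 1/17 = 85/7 hours.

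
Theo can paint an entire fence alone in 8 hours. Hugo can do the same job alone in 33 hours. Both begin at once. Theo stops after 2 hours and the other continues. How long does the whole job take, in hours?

99/4 hours

In the first 2 hours the combined rate is 41/264, so 41/132 of the job is done, leaving 91/132.
After Theo leaves the rate is 1/33 per hour; the remaining 91/132 takes 91/4 hours.
Total = 2 + 91/4 = 99/4 hours.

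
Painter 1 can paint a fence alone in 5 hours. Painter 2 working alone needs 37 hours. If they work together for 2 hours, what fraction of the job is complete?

84/185

Combined rate: 1/5 + 1/37 = (37 + 5)/185 = 42/185 per hour.
In 2 hours they complete 2·42/185 = 84/185 of the job.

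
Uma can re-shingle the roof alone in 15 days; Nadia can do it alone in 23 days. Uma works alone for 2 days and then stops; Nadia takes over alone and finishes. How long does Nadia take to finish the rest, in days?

299/15 days

In 2 days Uma does 2/15 of the job, leaving 13/15.
Nadia works at 1/23 per day, so finishing takes 13/15 ÷ 1/23 = 299/15 days.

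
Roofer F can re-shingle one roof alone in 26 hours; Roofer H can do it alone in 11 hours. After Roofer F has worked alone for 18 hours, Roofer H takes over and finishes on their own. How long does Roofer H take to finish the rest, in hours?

In 18 hours Roofer F does 18/26 = 9/13 of the job, leaving 4/13.
Roofer H works at 1/11 per hour, so finishing takes 4/13 ÷ 1/11 = 44/13 hours.

44/13 hours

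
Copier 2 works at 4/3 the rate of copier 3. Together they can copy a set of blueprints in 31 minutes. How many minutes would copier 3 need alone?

Let copier 3's rate be r; then copier 2's rate is (4/3)r, so together (4/3 + 1)r = (7/3)r = 1/31.
Thus r = 3/217 per minute.
Copier 3 alone: 217/3 minutes; copier 2 alone: 217/4 minutes.

217/3 minutes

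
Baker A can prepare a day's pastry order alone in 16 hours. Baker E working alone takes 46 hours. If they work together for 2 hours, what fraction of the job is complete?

Combined rate: 1/16 + 1/46 = (23 + 8)/368 = 31/368 per hour.
In 2 hours they complete 2·31/368 = 31/184 of the job.

31/184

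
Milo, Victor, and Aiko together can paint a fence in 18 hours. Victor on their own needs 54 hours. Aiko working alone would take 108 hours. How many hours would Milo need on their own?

36 hours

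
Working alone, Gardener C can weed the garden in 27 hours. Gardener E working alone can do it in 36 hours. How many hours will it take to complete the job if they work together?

108/7 hours

With two workers the combined time is the product over the sum: 27·36/(27+36) = 972/63 = 108/7 hours.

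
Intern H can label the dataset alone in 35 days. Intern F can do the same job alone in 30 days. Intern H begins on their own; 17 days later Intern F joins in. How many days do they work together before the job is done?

In the first 17 days Intern H alone does 17/35 of the job, leaving 18/35.
Once everyone is working, combined rate: 1/35 + 1/30 = (6 + 7)/210 = 13/210 per day.
Remaining 18/35 at 13/210 per day takes 108/13 days.

108/13 days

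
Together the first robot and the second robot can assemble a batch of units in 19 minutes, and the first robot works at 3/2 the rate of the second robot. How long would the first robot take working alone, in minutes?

Let the second robot's rate be r; then the first robot's rate is (3/2)r, so together (3/2 + 1)r = (5/2)r = 1/19.
Thus r = 2/95 per minute.
The second robot alone: 95/2 minutes; the first robot alone: 95/3 minutes.

95/3 minutes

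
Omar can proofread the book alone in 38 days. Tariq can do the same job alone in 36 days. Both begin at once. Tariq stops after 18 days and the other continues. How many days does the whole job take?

19 days

In the first 18 days the combined rate is 37/684, so 37/38 of the job is done, leaving 1/38.
After Tariq leaves the rate is 1/38 per day; the remaining 1/38 takes 1 day.
Total = 18 + 1 = 19 days.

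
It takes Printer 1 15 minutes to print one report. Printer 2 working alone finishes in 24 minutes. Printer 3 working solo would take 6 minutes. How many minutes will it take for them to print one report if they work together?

40/11 minutes

Combined rate: 1/15 + 1/24 + 1/6 = (8 + 5 + 20)/120 = 33/120 = 11/40 per minute.
Time = 1 ÷ (11/40) = 40/11 minutes.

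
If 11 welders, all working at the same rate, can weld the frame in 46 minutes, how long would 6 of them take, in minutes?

Total work is 11·46 = 506 welder-minutes.
With 6 welders: 506/6 = 253/3 minutes.

253/3 minutes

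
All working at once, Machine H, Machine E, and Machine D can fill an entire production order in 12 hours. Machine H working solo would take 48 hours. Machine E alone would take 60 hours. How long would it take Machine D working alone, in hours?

240/11 hours

Combined rate is 1/12 per hour.
Known contribution: 1/48 + 1/60 = (5 + 4)/240 = 9/240 = 3/80 per hour.
So Machine D's rate is 1/12 − 3/80 = 11/240, meaning 240/11 hours alone.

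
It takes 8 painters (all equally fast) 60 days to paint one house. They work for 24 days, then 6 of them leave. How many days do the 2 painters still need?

One painter does 1/480 of the job per day.
After 24 days with 8 painters, 2/5 is done (3/5 left).
With 2 painters the rate is 2/480 = 1/240, so the rest takes 3/5 ÷ 1/240 = 144 days.

144 days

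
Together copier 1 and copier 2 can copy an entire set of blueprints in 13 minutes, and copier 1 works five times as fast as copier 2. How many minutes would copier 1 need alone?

78/5 minutes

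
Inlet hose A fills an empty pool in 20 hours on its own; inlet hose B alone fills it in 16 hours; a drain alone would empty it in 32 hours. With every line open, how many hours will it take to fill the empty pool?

Net rate = 1/20 + 1/16 − 1/32 = (8 + 10 − 5)/160 = 13/160 per hour.
Filling time = 1 ÷ (13/160) = 160/13 hours.

160/13 hours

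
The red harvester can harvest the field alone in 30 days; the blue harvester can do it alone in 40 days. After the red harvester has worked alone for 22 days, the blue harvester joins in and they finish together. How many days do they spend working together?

In 22 days the red harvester does 22/30 = 11/15 of the job, leaving 4/15.
The red harvester and the blue harvester together work at 7/120 per day, so finishing takes 4/15 ÷ 7/120 = 32/7 days.

32/7 days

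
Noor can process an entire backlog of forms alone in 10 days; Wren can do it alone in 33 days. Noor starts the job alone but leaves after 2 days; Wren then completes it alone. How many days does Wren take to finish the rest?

In 2 days Noor does 2/10 = 1/5 of the job, leaving 4/5.
Wren works at 1/33 per day, so finishing takes 4/5 ÷ 1/33 = 132/5 days.

132/5 days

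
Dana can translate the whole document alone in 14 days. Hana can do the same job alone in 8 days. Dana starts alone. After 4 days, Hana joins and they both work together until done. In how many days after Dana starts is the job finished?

In the first 4 days Dana alone does 4/14 = 2/7 of the job, leaving 5/7.
Once everyone is working, combined rate: 1/14 + 1/8 = (4 + 7)/56 = 11/56 per day.
Remaining 5/7 at 11/56 per day takes 40/11 days.
Total from the start = 4 + 40/11 = 84/11 days.

84/11 days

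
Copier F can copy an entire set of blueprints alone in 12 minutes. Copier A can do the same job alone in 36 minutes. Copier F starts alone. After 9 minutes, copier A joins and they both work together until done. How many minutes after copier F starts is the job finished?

45/4 minutes

In the first 9 minutes copier F alone does 9/12 = 3/4 of the job, leaving 1/4.
Once everyone is working, combined rate: 1/12 + 1/36 = (3 + 1)/36 = 4/36 = 1/9 per minute.
Remaining 1/4 at 1/9 per minute takes 9/4 minutes.
Total from the start = 9 + 9/4 = 45/4 minutes.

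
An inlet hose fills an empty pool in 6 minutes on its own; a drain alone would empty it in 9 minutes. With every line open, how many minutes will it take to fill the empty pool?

Net rate = 1/6 − 1/9 = (3 − 2)/18 = 1/18 per minute.
Filling time = 1 ÷ (1/18) = 18 minutes.

18 minutes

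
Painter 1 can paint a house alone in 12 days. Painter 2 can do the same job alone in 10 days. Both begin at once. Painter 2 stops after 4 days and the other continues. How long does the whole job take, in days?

36/5 days

In the first 4 days the combined rate is 11/60, so 11/15 of the job is done, leaving 4/15.
After painter 2 leaves the rate is 1/12 per day; the remaining 4/15 takes 16/5 days.
Total = 4 + 16/5 = 36/5 days.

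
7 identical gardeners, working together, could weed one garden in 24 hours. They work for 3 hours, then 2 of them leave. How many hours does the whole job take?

162/5 hours

One gardener does 1/168 of the job per hour.
After 3 hours with 7 gardeners, 1/8 is done (7/8 left).
With 5 gardeners the rate is 5/168, so the rest takes 7/8 ÷ 5/168 = 147/5 hours.
Total = 3 + 147/5 = 162/5 hours.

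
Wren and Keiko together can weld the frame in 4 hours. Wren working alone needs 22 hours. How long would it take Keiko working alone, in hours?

44/9 hours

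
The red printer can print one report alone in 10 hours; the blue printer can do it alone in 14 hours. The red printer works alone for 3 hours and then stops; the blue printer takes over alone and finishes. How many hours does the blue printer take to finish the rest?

In 3 hours the red printer does 3/10 of the job, leaving 7/10.
The blue printer works at 1/14 per hour, so finishing takes 7/10 ÷ 1/14 = 49/5 hours.

49/5 hours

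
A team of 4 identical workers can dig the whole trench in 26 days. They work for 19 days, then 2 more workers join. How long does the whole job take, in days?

One worker does 1/104 of the job per day.
After 19 days with 4 workers, 19/26 is done (7/26 left).
With 6 workers the rate is 6/104 = 3/52, so the rest takes 7/26 ÷ 3/52 = 14/3 days.
Total = 19 + 14/3 = 71/3 days.

71/3 days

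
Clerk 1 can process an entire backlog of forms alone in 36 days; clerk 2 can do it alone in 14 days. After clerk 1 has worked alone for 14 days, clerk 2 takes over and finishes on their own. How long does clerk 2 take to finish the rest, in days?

77/9 days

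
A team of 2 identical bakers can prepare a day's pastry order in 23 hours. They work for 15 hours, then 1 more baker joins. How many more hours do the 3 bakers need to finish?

16/3 hours

One baker does 1/46 of the job per hour.
After 15 hours with 2 bakers, 15/23 is done (8/23 left).
With 3 bakers the rate is 3/46, so the rest takes 8/23 ÷ 3/46 = 16/3 hours.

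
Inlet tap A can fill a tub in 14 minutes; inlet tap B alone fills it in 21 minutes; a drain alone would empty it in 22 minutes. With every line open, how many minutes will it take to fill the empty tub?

Net rate = 1/14 + 1/21 − 1/22 = (33 + 22 − 21)/462 = 34/462 = 17/231 per minute.
Filling time = 1 ÷ (17/231) = 231/17 minutes.

231/17 minutes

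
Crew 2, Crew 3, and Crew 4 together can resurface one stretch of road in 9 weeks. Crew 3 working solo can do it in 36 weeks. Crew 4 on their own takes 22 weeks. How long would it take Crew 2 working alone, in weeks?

132/5 weeks

Combined rate is 1/9 per week.
Known contribution: 1/36 + 1/22 = (11 + 18)/396 = 29/396 per week.
So Crew 2's rate is 1/9 − 29/396 = 5/132, meaning 132/5 weeks alone.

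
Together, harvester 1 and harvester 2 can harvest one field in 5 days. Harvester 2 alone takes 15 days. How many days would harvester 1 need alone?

15/2 days

Combined rate is 1/5 per day.
Known contribution: 1/15 per day.
So harvester 1's rate is 1/5 − 1/15 = 2/15, meaning 15/2 days alone.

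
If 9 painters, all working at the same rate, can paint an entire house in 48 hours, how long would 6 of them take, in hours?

72 hours

Total work is 9·48 = 432 painter-hours.
With 6 painters: 432/6 = 72 hours.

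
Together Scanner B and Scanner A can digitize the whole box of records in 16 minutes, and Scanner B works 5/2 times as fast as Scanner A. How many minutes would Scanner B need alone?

112/5 minutes

Let Scanner A's rate be r; then Scanner B's rate is (5/2)r, so together (5/2 + 1)r = (7/2)r = 1/16.
Thus r = 1/56 per minute.
Scanner A alone: 56 minutes; Scanner B alone: 112/5 minutes.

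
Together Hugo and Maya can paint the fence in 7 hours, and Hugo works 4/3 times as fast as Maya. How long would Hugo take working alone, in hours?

Let Maya's rate be r; then Hugo's rate is (4/3)r, so together (4/3 + 1)r = (7/3)r = 1/7.
Thus r = 3/49 per hour.
Maya alone: 49/3 hours; Hugo alone: 49/4 hours.

49/4 hours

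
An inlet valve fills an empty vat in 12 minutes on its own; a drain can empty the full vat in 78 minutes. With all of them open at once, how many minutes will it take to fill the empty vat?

Net rate = 1/12 − 1/78 = (13 − 2)/156 = 11/156 per minute.
Filling time = 1 ÷ (11/156) = 156/11 minutes.

156/11 minutes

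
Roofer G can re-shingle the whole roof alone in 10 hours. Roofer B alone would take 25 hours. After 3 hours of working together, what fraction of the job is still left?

29/50

Combined rate: 1/10 + 1/25 = (5 + 2)/50 = 7/50 per hour.
In 3 hours they complete 3·7/50 = 21/50 of the job.
So 29/50 remains.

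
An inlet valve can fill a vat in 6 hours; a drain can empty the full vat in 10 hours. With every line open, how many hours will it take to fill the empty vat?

15 hours

Net rate = 1/6 − 1/10 = (5 − 3)/30 = 2/30 = 1/15 per hour.
Filling time = 1 ÷ (1/15) = 15 hours.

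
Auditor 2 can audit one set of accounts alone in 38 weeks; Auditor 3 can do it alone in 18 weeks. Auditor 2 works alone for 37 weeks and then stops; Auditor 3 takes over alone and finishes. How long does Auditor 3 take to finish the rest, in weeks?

9/19 weeks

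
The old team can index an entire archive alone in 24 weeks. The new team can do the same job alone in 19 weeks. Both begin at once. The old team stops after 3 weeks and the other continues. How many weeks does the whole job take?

133/8 weeks

In the first 3 weeks the combined rate is 43/456, so 43/152 of the job is done, leaving 109/152.
After the old team leaves the rate is 1/19 per week; the remaining 109/152 takes 109/8 weeks.
Total = 3 + 109/8 = 133/8 weeks.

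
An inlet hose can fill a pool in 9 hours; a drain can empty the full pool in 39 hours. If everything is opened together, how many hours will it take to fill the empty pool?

117/10 hours

Net rate = 1/9 − 1/39 = (13 − 3)/117 = 10/117 per hour.
Filling time = 1 ÷ (10/117) = 117/10 hours.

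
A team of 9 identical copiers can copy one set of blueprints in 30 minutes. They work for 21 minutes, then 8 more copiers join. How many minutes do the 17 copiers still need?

81/17 minutes

One copier does 1/270 of the job per minute.
After 21 minutes with 9 copiers, 7/10 is done (3/10 left).
With 17 copiers the rate is 17/270, so the rest takes 3/10 ÷ 17/270 = 81/17 minutes.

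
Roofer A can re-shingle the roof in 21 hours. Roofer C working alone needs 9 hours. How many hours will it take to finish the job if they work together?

Combined rate: 1/21 + 1/9 = (3 + 7)/63 = 10/63 per hour.
Time = 1 ÷ (10/63) = 63/10 hours.

63/10 hours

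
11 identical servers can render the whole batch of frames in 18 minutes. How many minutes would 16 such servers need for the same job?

Total work is 11·18 = 198 server-minutes.
With 16 servers: 198/16 = 99/8 minutes.

99/8 minutes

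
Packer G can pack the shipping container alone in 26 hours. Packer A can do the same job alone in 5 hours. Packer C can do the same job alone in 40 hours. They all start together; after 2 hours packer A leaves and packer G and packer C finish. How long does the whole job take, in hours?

In the first 2 hours the combined rate is 137/520, so 137/260 of the job is done, leaving 123/260.
After packer A leaves the rate is 33/520 per hour; the remaining 123/260 takes 82/11 hours.
Total = 2 + 82/11 = 104/11 hours.

104/11 hours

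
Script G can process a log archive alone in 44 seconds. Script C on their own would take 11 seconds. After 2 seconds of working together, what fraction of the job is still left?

Combined rate: 1/44 + 1/11 = (1 + 4)/44 = 5/44 per second.
In 2 seconds they complete 2·5/44 = 5/22 of the job.
So 17/22 remains.

17/22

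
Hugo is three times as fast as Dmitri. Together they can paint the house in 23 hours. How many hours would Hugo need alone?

Let Dmitri's rate be r; then Hugo's rate is 3r, so together (3 + 1)r = 4r = 1/23.
Thus r = 1/92 per hour.
Dmitri alone: 92 hours; Hugo alone: 92/3 hours.

92/3 hours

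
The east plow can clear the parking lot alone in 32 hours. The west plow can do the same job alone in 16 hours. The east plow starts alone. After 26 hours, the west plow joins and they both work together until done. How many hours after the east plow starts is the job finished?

28 hours

In the first 26 hours the east plow alone does 26/32 = 13/16 of the job, leaving 3/16.
Once everyone is working, combined rate: 1/32 + 1/16 = (1 + 2)/32 = 3/32 per hour.
Remaining 3/16 at 3/32 per hour takes 2 hours.
Total from the start = 26 + 2 = 28 hours.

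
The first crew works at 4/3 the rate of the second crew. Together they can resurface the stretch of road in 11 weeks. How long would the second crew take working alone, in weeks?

77/3 weeks

Let the second crew's rate be r; then the first crew's rate is (4/3)r, so together (4/3 + 1)r = (7/3)r = 1/11.
Thus r = 3/77 per week.
The second crew alone: 77/3 weeks; the first crew alone: 77/4 weeks.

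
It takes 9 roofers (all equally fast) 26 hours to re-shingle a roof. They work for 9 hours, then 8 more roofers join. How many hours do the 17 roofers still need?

9 hours

One roofer does 1/234 of the job per hour.
After 9 hours with 9 roofers, 9/26 is done (17/26 left).
With 17 roofers the rate is 17/234, so the rest takes 17/26 ÷ 17/234 = 9 hours.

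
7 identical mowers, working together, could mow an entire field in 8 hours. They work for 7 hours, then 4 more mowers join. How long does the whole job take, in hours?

84/11 hours

One mower does 1/56 of the job per hour.
After 7 hours with 7 mowers, 7/8 is done (1/8 left).
With 11 mowers the rate is 11/56, so the rest takes 1/8 ÷ 11/56 = 7/11 hours.
Total = 7 + 7/11 = 84/11 hours.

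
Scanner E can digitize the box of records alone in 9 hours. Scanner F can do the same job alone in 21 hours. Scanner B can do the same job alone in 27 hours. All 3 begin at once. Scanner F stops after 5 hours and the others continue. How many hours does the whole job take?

36/7 hours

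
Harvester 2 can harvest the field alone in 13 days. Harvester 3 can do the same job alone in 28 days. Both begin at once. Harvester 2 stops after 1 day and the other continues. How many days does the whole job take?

336/13 days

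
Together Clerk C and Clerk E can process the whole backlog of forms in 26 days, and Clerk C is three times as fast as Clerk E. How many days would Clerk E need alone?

Let Clerk E's rate be r; then Clerk C's rate is 3r, so together (3 + 1)r = 4r = 1/26.
Thus r = 1/104 per day.
Clerk E alone: 104 days; Clerk C alone: 104/3 days.

104 days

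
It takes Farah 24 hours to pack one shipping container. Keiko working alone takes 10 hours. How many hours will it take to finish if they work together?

Combined rate: 1/24 + 1/10 = (5 + 12)/120 = 17/120 per hour.
Time = 1 ÷ (17/120) = 120/17 hours.

120/17 hours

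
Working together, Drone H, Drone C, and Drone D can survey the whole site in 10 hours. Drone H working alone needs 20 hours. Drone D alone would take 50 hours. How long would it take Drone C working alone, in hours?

Combined rate is 1/10 per hour.
Known contribution: 1/20 + 1/50 = (5 + 2)/100 = 7/100 per hour.
So Drone C's rate is 1/10 − 7/100 = 3/100, meaning 100/3 hours alone.

100/3 hours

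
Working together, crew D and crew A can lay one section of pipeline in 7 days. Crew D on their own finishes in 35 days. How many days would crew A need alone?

35/4 days

Combined rate is 1/7 per day.
Known contribution: 1/35 per day.
So crew A's rate is 1/7 − 1/35 = 4/35, meaning 35/4 days alone.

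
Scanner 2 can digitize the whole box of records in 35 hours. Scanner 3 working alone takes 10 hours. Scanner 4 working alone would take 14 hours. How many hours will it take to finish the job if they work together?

Combined rate: 1/35 + 1/10 + 1/14 = (2 + 7 + 5)/70 = 14/70 = 1/5 per hour.
Time = 1 ÷ (1/5) = 5 hours.

5 hours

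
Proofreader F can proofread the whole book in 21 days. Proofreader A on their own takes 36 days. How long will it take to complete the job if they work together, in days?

252/19 days

With two workers the combined time is the product over the sum: 21·36/(21+36) = 756/57 = 252/19 days.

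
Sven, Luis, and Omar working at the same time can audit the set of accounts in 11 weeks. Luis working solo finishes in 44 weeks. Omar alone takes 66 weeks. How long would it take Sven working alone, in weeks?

Combined rate is 1/11 per week.
Known contribution: 1/44 + 1/66 = (3 + 2)/132 = 5/132 per week.
So Sven's rate is 1/11 − 5/132 = 7/132, meaning 132/7 weeks alone.

132/7 weeks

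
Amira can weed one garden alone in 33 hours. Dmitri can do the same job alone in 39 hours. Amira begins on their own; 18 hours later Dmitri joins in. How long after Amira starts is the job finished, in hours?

209/8 hours

In the first 18 hours Amira alone does 18/33 = 6/11 of the job, leaving 5/11.
Once everyone is working, combined rate: 1/33 + 1/39 = (13 + 11)/429 = 24/429 = 8/143 per hour.
Remaining 5/11 at 8/143 per hour takes 65/8 hours.
Total from the start = 18 + 65/8 = 209/8 hours.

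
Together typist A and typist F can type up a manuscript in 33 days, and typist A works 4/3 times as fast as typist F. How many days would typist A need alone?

Let typist F's rate be r; then typist A's rate is (4/3)r, so together (4/3 + 1)r = (7/3)r = 1/33.
Thus r = 1/77 per day.
Typist F alone: 77 days; typist A alone: 231/4 days.

231/4 days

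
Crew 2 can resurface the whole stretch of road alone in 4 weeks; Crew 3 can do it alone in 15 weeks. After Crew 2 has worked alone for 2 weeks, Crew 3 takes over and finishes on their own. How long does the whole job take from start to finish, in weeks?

In 2 weeks Crew 2 does 2/4 = 1/2 of the job, leaving 1/2.
Crew 3 works at 1/15 per week, so finishing takes 1/2 ÷ 1/15 = 15/2 weeks.
Total time = 2 + 15/2 = 19/2 weeks.

19/2 weeks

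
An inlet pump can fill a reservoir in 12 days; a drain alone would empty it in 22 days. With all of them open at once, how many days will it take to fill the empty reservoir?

Net rate = 1/12 − 1/22 = (11 − 6)/132 = 5/132 per day.
Filling time = 1 ÷ (5/132) = 132/5 days.

132/5 days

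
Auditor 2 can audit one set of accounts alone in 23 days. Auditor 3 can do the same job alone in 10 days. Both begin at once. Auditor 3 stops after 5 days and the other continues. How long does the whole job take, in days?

In the first 5 days the combined rate is 33/230, so 33/46 of the job is done, leaving 13/46.
After Auditor 3 leaves the rate is 1/23 per day; the remaining 13/46 takes 13/2 days.
Total = 5 + 13/2 = 23/2 days.

23/2 days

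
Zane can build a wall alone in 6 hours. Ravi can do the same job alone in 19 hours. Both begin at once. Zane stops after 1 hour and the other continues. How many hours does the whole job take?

95/6 hours

In the first 1 hour the combined rate is 25/114, so 25/114 of the job is done, leaving 89/114.
After Zane leaves the rate is 1/19 per hour; the remaining 89/114 takes 89/6 hours.
Total = 1 + 89/6 = 95/6 hours.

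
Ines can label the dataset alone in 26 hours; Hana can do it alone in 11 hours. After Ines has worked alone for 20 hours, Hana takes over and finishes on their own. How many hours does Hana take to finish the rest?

33/13 hours

In 20 hours Ines does 20/26 = 10/13 of the job, leaving 3/13.
Hana works at 1/11 per hour, so finishing takes 3/13 ÷ 1/11 = 33/13 hours.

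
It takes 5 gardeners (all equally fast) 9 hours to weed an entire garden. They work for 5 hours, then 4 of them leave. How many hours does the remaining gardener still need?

20 hours

One gardener does 1/45 of the job per hour.
After 5 hours with 5 gardeners, 5/9 is done (4/9 left).
With 1 gardener the rate is 1/45, so the rest takes 4/9 ÷ 1/45 = 20 hours.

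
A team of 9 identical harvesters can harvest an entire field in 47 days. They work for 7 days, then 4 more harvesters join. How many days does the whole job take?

451/13 days

One harvester does 1/423 of the job per day.
After 7 days with 9 harvesters, 7/47 is done (40/47 left).
With 13 harvesters the rate is 13/423, so the rest takes 40/47 ÷ 13/423 = 360/13 days.
Total = 7 + 360/13 = 451/13 days.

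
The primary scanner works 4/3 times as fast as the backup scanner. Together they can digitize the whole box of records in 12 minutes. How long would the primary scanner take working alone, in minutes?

21 minutes

Let the backup scanner's rate be r; then the primary scanner's rate is (4/3)r, so together (4/3 + 1)r = (7/3)r = 1/12.
Thus r = 1/28 per minute.
The backup scanner alone: 28 minutes; the primary scanner alone: 21 minutes.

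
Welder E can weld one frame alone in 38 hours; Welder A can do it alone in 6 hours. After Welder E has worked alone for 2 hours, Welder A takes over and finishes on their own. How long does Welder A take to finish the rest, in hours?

In 2 hours Welder E does 2/38 = 1/19 of the job, leaving 18/19.
Welder A works at 1/6 per hour, so finishing takes 18/19 ÷ 1/6 = 108/19 hours.

108/19 hours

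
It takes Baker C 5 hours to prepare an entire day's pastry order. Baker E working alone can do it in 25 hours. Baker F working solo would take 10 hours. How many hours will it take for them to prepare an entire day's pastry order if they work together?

Combined rate: 1/5 + 1/25 + 1/10 = (10 + 2 + 5)/50 = 17/50 per hour.
Time = 1 ÷ (17/50) = 50/17 hours.

50/17 hours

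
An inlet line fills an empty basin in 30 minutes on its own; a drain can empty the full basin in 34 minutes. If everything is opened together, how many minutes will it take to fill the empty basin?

255 minutes

Net rate = 1/30 − 1/34 = (17 − 15)/510 = 2/510 = 1/255 per minute.
Filling time = 1 ÷ (1/255) = 255 minutes.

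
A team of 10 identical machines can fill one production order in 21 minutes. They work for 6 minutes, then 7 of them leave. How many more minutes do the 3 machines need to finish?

50 minutes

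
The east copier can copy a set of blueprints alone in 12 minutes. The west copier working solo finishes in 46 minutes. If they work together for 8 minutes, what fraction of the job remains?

11/69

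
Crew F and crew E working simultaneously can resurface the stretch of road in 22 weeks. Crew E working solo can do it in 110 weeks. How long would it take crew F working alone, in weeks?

Combined rate is 1/22 per week.
Known contribution: 1/110 per week.
So crew F's rate is 1/22 − 1/110 = 2/55, meaning 55/2 weeks alone.

55/2 weeks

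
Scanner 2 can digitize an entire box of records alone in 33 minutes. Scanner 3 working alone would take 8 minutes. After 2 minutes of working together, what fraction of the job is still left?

Combined rate: 1/33 + 1/8 = (8 + 33)/264 = 41/264 per minute.
In 2 minutes they complete 2·41/264 = 41/132 of the job.
So 91/132 remains.

91/132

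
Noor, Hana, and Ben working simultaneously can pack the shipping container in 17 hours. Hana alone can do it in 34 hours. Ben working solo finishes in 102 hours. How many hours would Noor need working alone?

51 hours

Combined rate is 1/17 per hour.
Known contribution: 1/34 + 1/102 = (3 + 1)/102 = 4/102 = 2/51 per hour.
So Noor's rate is 1/17 − 2/51 = 1/51, meaning 51 hours alone.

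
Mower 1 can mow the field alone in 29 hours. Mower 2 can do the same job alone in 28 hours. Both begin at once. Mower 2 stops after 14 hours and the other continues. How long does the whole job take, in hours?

29/2 hours

In the first 14 hours the combined rate is 57/812, so 57/58 of the job is done, leaving 1/58.
After Mower 2 leaves the rate is 1/29 per hour; the remaining 1/58 takes 1/2 hours.
Total = 14 + 1/2 = 29/2 hours.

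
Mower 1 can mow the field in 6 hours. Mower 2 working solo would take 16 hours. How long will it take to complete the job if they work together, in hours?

With two workers the combined time is the product over the sum: 6·16/(6+16) = 96/22 = 48/11 hours.

48/11 hours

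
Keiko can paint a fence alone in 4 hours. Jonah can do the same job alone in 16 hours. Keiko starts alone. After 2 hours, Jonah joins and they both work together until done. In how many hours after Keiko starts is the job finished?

18/5 hours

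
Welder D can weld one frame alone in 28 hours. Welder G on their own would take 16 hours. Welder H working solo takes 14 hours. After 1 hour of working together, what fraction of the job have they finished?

19/112

Combined rate: 1/28 + 1/16 + 1/14 = (4 + 7 + 8)/112 = 19/112 per hour.
In 1 hour they complete 1·19/112 = 19/112 of the job.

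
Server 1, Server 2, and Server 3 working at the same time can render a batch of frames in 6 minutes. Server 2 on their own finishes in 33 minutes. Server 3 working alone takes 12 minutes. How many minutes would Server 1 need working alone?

132/7 minutes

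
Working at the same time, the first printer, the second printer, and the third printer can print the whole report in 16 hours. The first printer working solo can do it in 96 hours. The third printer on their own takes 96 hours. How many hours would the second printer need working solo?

24 hours

Combined rate is 1/16 per hour.
Known contribution: 1/96 + 1/96 = (1 + 1)/96 = 2/96 = 1/48 per hour.
So the second printer's rate is 1/16 − 1/48 = 1/24, meaning 24 hours alone.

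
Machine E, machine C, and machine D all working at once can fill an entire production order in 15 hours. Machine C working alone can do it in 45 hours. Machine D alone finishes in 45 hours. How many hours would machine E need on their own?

Combined rate is 1/15 per hour.
Known contribution: 1/45 + 1/45 = (1 + 1)/45 = 2/45 per hour.
So machine E's rate is 1/15 − 2/45 = 1/45, meaning 45 hours alone.

45 hours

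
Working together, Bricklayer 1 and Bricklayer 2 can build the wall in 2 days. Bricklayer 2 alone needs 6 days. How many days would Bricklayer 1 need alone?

3 days

Combined rate is 1/2 per day.
Known contribution: 1/6 per day.
So Bricklayer 1's rate is 1/2 − 1/6 = 1/3, meaning 3 days alone.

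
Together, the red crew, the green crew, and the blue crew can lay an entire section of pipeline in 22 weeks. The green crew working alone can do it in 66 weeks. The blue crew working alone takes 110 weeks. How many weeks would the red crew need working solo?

330/7 weeks

Combined rate is 1/22 per week.
Known contribution: 1/66 + 1/110 = (5 + 3)/330 = 8/330 = 4/165 per week.
So the red crew's rate is 1/22 − 4/165 = 7/330, meaning 330/7 weeks alone.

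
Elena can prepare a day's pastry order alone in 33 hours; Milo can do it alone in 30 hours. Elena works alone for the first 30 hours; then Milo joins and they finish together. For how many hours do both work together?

In 30 hours Elena does 30/33 = 10/11 of the job, leaving 1/11.
Elena and Milo together work at 7/110 per hour, so finishing takes 1/11 ÷ 7/110 = 10/7 hours.

10/7 hours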